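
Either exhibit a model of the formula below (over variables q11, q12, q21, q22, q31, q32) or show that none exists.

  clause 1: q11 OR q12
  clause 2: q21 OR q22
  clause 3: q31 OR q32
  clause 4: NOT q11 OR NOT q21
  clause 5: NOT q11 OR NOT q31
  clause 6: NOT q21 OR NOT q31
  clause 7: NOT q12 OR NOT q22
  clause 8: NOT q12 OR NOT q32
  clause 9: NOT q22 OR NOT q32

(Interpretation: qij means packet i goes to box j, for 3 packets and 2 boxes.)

Case q11 = true:
(NOT q21) alone gives q21 = false.
(q22) alone gives q22 = true.
(NOT q31) alone gives q31 = false.
(q32) alone gives q32 = true.
But (NOT q32) is also a unit clause — contradiction.
Undo q11 and try q11 = false.
(q12) alone gives q12 = true.
(NOT q22) alone gives q22 = false.
(q21) alone gives q21 = true.
(NOT q31) alone gives q31 = false.
(q32) alone gives q32 = true.
But (NOT q32) is also a unit clause — contradiction.
Either choice for q11 ends in contradiction.

UNSATISFIABLE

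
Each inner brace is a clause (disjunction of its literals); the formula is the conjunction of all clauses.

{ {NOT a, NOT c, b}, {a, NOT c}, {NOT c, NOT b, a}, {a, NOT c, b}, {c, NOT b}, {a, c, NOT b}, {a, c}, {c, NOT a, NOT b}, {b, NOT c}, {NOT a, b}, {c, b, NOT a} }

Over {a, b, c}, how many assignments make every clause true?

1

There are 2^3 = 8 truth assignments over (a, b, c).
Split on c. With c = true, the clauses containing c are satisfied and NOT c drops from the rest; 1 of the 2^2 = 4 assignments to the other variables satisfy what remains.
With c = false, by the same count on the reduced clause set, 0 assignments work.
(One model: a=T, b=T, c=T.)
Total: 1 + 0 = 1.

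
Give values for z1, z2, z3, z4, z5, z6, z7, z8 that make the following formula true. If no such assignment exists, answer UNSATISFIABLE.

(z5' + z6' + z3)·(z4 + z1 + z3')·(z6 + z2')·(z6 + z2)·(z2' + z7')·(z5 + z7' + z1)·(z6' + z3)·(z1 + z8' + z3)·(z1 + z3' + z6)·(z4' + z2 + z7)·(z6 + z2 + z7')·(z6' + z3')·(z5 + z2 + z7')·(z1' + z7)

UNSATISFIABLE

Try z6 = 1.
Unit clause (z3) forces z3 = 1.
But (z3') is also a unit clause — contradiction.
That branch fails; take z6 = 0 instead.
Unit clause (z2') forces z2 = 0.
But (z2) is also a unit clause — contradiction.
Both values of z6 lead to a conflict.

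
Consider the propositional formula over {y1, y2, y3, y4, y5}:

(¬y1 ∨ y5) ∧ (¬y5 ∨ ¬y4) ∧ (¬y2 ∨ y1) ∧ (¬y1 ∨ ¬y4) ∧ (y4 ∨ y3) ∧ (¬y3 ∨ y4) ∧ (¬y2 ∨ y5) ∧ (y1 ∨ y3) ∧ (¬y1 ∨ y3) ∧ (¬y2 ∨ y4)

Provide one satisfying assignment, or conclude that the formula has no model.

y1: False, y2: False, y3: True, y4: True, y5: False

Try y1 = False.
(¬y2) alone gives y2 = False.
(y3) alone gives y3 = True.
(y4) alone gives y4 = True.
(¬y5) alone gives y5 = False.
This assignment satisfies each clause.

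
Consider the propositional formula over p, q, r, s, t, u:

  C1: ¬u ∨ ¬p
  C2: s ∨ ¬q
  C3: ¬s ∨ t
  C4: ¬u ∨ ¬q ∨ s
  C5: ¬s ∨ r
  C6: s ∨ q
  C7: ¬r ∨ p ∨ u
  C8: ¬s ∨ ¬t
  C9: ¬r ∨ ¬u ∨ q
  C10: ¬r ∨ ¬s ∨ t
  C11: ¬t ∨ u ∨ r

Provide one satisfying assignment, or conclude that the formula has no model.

Suppose u = False.
Suppose s = True.
From the singleton clause (t), t = True.
That conflicts with the unit clause (¬t).
Undo s and try s = False.
From the singleton clause (¬q), q = False.
That conflicts with the unit clause (q).
Either choice for s ends in contradiction.
Undo u and try u = True.
From the singleton clause (¬p), p = False.
Suppose s = True.
From the singleton clause (t), t = True.
That conflicts with the unit clause (¬t).
Undo s and try s = False.
From the singleton clause (¬q), q = False.
That conflicts with the unit clause (q).
Either choice for s ends in contradiction.
Either choice for u ends in contradiction.

UNSATISFIABLE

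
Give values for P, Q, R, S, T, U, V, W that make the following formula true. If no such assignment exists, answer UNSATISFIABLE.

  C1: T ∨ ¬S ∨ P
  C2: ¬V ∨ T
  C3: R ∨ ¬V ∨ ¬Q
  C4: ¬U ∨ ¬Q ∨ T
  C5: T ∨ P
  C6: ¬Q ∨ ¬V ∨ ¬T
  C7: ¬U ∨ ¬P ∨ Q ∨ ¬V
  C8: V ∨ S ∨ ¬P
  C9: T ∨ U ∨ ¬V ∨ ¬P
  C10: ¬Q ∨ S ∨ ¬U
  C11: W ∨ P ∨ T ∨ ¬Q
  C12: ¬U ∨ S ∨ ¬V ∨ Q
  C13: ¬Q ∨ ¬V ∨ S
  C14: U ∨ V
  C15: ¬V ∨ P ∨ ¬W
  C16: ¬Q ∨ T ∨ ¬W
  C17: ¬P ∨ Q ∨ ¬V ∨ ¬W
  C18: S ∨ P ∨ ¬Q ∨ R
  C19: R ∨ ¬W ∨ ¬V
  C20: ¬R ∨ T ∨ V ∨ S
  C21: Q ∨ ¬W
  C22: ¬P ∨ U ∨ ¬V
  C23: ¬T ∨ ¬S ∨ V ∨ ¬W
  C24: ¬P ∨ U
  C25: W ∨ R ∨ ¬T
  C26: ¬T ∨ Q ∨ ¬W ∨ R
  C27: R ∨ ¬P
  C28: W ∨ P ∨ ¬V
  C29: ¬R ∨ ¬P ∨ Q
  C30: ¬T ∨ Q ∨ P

P: True; Q: True; R: True; S: True; T: True; U: True; V: False; W: False

Try V = False.
Unit clause (U) forces U = True.
Try Q = True.
Unit clause (T) forces T = True.
Unit clause (S) forces S = True.
Unit clause (¬W) forces W = False.
Unit clause (R) forces R = True.
All clauses hold; P can take either value.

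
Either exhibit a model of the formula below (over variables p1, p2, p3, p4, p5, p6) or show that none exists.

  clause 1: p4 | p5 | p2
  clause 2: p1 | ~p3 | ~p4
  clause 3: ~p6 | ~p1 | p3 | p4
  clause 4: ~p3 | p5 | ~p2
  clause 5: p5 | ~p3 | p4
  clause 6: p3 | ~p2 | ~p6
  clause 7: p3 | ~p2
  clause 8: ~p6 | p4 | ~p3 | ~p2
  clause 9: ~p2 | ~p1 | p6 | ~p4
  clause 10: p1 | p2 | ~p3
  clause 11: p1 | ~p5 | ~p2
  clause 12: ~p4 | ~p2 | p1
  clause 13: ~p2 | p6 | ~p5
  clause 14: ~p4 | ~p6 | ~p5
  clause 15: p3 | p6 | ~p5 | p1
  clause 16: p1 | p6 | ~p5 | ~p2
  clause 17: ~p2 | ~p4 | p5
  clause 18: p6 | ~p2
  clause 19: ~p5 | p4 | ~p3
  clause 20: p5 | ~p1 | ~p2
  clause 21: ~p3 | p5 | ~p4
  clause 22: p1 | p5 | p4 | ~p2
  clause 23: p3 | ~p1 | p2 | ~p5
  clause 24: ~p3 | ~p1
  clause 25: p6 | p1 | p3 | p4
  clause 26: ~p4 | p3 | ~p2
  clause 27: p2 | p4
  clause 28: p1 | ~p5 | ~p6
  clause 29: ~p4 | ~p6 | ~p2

Try p3 = 0.
The clause (~p2) is unit, so p2 = 0.
The clause (p4) is unit, so p4 = 1.
Try p6 = 1.
The clause (~p5) is unit, so p5 = 0.
No clause remains; p1 is free.

p1 ↦ 0; p2 ↦ 0; p3 ↦ 0; p4 ↦ 1; p5 ↦ 0; p6 ↦ 1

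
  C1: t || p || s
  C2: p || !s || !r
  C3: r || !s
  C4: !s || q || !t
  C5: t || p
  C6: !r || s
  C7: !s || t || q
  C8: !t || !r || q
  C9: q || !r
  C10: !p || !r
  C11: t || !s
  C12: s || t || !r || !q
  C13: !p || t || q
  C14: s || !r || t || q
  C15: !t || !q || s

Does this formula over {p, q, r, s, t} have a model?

Try r = false.
The clause (!s) is unit, so s = false.
Try t = true.
The clause (!q) is unit, so q = false.
Every clause is now satisfied; p is unconstrained.
A satisfying assignment: p ↦ true,  q ↦ false,  r ↦ false,  s ↦ false,  t ↦ true.

Satisfiable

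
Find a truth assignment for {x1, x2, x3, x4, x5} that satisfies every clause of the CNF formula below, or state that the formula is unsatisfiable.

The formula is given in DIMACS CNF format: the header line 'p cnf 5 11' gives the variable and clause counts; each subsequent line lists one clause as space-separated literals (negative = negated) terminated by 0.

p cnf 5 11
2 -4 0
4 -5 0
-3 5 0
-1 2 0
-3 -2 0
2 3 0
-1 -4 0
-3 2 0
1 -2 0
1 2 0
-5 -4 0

x1 ↦ True; x2 ↦ True; x3 ↦ False; x4 ↦ False; x5 ↦ False

Case x2 = True:
The clause (¬x3) is unit, so x3 = False.
The clause (x1) is unit, so x1 = True.
The clause (¬x4) is unit, so x4 = False.
The clause (¬x5) is unit, so x5 = False.
Every clause now holds.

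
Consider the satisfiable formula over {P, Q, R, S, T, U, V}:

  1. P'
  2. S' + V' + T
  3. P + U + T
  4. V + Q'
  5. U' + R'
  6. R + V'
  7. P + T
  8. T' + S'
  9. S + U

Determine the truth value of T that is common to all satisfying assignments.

Suppose T = 0.
Unit clause (P') forces P = 0.
Now (P) is unsatisfied and unit — conflict.
So every satisfying assignment has T = True.

True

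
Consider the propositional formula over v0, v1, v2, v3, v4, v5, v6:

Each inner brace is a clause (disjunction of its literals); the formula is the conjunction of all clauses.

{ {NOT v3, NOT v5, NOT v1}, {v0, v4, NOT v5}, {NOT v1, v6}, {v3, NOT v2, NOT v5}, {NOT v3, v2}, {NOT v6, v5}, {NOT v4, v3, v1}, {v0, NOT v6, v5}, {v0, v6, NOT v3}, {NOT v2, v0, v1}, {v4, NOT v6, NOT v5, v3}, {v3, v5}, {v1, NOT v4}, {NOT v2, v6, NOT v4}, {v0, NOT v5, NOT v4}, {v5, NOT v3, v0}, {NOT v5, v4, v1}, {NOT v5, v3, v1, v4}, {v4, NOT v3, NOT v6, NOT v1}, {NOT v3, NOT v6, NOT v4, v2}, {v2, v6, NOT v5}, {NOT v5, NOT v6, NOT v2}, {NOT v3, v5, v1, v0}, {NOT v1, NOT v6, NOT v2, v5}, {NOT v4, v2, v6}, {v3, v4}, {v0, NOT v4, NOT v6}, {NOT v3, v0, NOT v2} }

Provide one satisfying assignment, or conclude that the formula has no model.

v0: true, v1: true, v2: false, v3: false, v4: true, v5: true, v6: true

Branch on v1: set v1 = true.
Unit clause (v6) forces v6 = true.
Unit clause (v5) forces v5 = true.
Unit clause (NOT v3) forces v3 = false.
Unit clause (NOT v2) forces v2 = false.
Unit clause (v4) forces v4 = true.
Unit clause (v0) forces v0 = true.
All clauses are satisfied.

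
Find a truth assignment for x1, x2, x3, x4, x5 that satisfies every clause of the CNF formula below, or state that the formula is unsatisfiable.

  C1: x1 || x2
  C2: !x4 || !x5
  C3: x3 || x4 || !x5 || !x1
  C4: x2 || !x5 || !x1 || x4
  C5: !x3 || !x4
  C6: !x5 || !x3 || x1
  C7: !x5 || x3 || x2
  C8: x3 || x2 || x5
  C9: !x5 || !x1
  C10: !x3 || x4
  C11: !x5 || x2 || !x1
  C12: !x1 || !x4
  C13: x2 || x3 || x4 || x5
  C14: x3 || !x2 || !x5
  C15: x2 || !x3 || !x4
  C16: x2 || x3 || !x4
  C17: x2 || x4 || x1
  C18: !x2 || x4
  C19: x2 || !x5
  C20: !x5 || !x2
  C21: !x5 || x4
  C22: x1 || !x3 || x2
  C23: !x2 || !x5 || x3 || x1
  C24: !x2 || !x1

Case x1 = false:
The clause (x2) is unit, so x2 = true.
The clause (x4) is unit, so x4 = true.
The clause (!x5) is unit, so x5 = false.
The clause (!x3) is unit, so x3 = false.
All clauses are satisfied.

x1 ↦ false; x2 ↦ true; x3 ↦ false; x4 ↦ true; x5 ↦ false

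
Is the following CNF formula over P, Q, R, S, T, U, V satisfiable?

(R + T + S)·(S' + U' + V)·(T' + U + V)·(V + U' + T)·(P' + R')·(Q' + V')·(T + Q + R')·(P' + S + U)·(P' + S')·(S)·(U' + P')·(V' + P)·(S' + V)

The clause (S) is unit, so S = 1.
The clause (P') is unit, so P = 0.
The clause (V') is unit, so V = 0.
But (V) is also a unit clause — contradiction.
No assignment satisfies every clause.

No, unsatisfiable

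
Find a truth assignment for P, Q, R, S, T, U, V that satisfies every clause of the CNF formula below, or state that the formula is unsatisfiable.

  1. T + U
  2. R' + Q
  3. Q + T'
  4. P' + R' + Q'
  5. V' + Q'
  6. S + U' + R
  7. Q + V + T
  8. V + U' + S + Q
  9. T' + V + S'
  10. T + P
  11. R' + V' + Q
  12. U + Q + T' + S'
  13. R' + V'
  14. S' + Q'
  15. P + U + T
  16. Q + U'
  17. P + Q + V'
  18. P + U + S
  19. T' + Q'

UNSATISFIABLE

Case T = 1:
From the singleton clause (Q), Q = 1.
But (Q') is also a unit clause — contradiction.
Undo T and try T = 0.
From the singleton clause (U), U = 1.
From the singleton clause (P), P = 1.
From the singleton clause (Q), Q = 1.
From the singleton clause (R'), R = 0.
From the singleton clause (V'), V = 0.
From the singleton clause (S), S = 1.
But (S') is also a unit clause — contradiction.
Either choice for T ends in contradiction.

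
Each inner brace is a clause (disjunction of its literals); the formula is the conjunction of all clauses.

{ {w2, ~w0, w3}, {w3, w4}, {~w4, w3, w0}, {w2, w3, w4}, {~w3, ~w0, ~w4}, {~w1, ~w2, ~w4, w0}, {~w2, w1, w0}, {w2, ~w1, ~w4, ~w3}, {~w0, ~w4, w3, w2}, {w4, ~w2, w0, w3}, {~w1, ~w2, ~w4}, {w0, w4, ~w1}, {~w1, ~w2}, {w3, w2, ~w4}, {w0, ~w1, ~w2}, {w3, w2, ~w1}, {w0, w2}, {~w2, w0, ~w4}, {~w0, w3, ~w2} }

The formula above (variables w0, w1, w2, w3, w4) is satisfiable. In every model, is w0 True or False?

True

Suppose w0 = 0.
Unit clause (w2) forces w2 = 1.
Unit clause (w1) forces w1 = 1.
That conflicts with the unit clause (~w1).
So every satisfying assignment has w0 = True.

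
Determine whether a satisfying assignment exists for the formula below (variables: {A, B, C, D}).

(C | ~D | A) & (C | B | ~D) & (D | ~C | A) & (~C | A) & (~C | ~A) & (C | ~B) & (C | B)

No, unsatisfiable

Case C = 0:
From the singleton clause (~B), B = 0.
That conflicts with the unit clause (B).
Backtrack on C: now try C = 1.
From the singleton clause (A), A = 1.
That conflicts with the unit clause (~A).
Either choice for C ends in contradiction.
No assignment satisfies every clause.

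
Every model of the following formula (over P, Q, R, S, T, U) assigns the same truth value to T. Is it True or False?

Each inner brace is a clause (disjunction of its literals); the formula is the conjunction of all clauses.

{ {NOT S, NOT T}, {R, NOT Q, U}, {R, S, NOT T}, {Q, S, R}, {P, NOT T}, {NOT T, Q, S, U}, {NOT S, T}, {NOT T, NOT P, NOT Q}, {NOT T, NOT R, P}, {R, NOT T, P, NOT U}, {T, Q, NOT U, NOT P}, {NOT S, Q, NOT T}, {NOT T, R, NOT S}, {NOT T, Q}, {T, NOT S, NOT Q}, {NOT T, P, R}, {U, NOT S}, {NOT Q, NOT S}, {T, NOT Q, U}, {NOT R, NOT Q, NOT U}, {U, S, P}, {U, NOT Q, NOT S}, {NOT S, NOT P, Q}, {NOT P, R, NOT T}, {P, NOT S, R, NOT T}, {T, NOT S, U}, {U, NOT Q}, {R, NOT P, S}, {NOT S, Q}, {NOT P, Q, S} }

False

Suppose T = true.
The clause (NOT S) is unit, so S = false.
The clause (R) is unit, so R = true.
The clause (P) is unit, so P = true.
The clause (NOT Q) is unit, so Q = false.
But (Q) is also a unit clause — contradiction.
So every satisfying assignment has T = False.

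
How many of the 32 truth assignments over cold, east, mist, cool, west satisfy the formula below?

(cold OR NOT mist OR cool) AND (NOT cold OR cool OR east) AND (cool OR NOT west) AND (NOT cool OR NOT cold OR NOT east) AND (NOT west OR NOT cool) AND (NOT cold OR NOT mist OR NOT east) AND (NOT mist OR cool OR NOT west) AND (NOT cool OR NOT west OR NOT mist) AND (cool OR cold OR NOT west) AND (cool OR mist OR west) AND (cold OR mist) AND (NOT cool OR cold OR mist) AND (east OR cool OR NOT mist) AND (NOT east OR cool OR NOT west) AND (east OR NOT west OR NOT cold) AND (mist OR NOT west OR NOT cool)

There are 2^5 = 32 truth assignments over (cold, east, mist, cool, west).
Split on cold. With cold = true, the clauses containing cold are satisfied and NOT cold drops from the rest; 2 of the 2^4 = 16 assignments to the other variables satisfy what remains.
With cold = false, by the same count on the reduced clause set, 2 assignments work.
Total: 2 + 2 = 4.

4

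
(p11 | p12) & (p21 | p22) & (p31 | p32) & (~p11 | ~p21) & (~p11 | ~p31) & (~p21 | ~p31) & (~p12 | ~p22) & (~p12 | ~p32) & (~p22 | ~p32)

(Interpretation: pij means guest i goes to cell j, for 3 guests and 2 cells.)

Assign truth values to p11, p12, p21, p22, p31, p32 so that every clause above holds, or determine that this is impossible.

UNSATISFIABLE

Suppose p11 = 1.
From the singleton clause (~p21), p21 = 0.
From the singleton clause (p22), p22 = 1.
From the singleton clause (~p31), p31 = 0.
From the singleton clause (p32), p32 = 1.
But (~p32) is also a unit clause — contradiction.
That branch fails; take p11 = 0 instead.
From the singleton clause (p12), p12 = 1.
From the singleton clause (~p22), p22 = 0.
From the singleton clause (p21), p21 = 1.
From the singleton clause (~p31), p31 = 0.
From the singleton clause (p32), p32 = 1.
But (~p32) is also a unit clause — contradiction.
Both values of p11 lead to a conflict.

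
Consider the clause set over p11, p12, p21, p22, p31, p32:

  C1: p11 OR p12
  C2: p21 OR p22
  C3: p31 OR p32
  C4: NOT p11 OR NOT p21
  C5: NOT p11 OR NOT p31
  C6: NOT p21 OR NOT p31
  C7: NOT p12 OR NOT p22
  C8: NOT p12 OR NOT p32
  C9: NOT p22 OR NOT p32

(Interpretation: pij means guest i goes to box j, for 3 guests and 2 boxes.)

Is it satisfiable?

Branch on p11: set p11 = true.
The clause (NOT p21) is unit, so p21 = false.
The clause (p22) is unit, so p22 = true.
The clause (NOT p31) is unit, so p31 = false.
The clause (p32) is unit, so p32 = true.
Now (NOT p32) is unsatisfied and unit — conflict.
So p11 must be the other value — set p11 = false.
The clause (p12) is unit, so p12 = true.
The clause (NOT p22) is unit, so p22 = false.
The clause (p21) is unit, so p21 = true.
The clause (NOT p31) is unit, so p31 = false.
The clause (p32) is unit, so p32 = true.
Now (NOT p32) is unsatisfied and unit — conflict.
Neither p11 = true nor p11 = false works.
No assignment satisfies every clause.

No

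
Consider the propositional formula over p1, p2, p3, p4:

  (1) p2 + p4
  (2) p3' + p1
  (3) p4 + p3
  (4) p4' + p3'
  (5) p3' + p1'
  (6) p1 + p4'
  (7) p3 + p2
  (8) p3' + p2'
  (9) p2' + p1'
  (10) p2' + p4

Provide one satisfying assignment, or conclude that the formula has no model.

Branch on p2: set p2 = 1.
Unit clause (p3') forces p3 = 0.
Unit clause (p4) forces p4 = 1.
Unit clause (p1) forces p1 = 1.
Now (p1') is unsatisfied and unit — conflict.
That branch fails; take p2 = 0 instead.
Unit clause (p4) forces p4 = 1.
Unit clause (p3') forces p3 = 0.
Now (p3) is unsatisfied and unit — conflict.
Either choice for p2 ends in contradiction.

UNSATISFIABLE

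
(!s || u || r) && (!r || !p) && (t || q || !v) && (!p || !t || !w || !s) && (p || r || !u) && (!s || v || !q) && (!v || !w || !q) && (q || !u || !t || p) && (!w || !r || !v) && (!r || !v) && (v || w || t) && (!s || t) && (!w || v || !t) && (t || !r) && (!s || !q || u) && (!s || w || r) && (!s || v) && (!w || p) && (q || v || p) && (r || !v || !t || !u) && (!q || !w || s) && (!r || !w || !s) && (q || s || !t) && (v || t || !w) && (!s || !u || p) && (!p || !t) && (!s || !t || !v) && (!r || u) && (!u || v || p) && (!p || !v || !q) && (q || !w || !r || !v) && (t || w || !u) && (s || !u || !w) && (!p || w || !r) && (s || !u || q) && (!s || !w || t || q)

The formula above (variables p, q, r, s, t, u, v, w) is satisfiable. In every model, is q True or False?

True

Suppose q = false.
Try r = false.
Try s = false.
Unit clause (!t) forces t = false.
Unit clause (!v) forces v = false.
Unit clause (w) forces w = true.
That conflicts with the unit clause (!w).
That branch fails; take s = true instead.
Unit clause (u) forces u = true.
Unit clause (p) forces p = true.
Unit clause (t) forces t = true.
That conflicts with the unit clause (!t).
Neither s = true nor s = false works.
That branch fails; take r = true instead.
Unit clause (!p) forces p = false.
Unit clause (!v) forces v = false.
That conflicts with the unit clause (v).
Neither r = true nor r = false works.
So every satisfying assignment has q = True.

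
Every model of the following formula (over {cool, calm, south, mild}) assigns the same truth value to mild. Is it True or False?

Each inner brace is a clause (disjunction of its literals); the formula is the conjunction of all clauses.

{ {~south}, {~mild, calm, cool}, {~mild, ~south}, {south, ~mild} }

False

Suppose mild = 1.
From the singleton clause (~south), south = 0.
But (south) is also a unit clause — contradiction.
So every satisfying assignment has mild = False.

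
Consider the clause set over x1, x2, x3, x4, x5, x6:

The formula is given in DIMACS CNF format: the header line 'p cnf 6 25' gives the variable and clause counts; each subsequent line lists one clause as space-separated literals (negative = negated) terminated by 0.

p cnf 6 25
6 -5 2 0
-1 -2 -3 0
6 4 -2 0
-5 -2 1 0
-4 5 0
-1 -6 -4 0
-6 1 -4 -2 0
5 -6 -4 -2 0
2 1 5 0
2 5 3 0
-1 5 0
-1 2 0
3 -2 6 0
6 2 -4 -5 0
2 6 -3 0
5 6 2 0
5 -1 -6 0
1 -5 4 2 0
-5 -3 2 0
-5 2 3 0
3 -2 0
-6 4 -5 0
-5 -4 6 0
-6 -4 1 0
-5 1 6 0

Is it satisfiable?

Yes, satisfiable

Case x4 = False:
Case x6 = True:
The clause (¬x5) is unit, so x5 = False.
The clause (¬x1) is unit, so x1 = False.
The clause (x2) is unit, so x2 = True.
The clause (x3) is unit, so x3 = True.
This assignment satisfies each clause.
A satisfying assignment: x1=False, x2=True, x3=True, x4=False, x5=False, x6=True.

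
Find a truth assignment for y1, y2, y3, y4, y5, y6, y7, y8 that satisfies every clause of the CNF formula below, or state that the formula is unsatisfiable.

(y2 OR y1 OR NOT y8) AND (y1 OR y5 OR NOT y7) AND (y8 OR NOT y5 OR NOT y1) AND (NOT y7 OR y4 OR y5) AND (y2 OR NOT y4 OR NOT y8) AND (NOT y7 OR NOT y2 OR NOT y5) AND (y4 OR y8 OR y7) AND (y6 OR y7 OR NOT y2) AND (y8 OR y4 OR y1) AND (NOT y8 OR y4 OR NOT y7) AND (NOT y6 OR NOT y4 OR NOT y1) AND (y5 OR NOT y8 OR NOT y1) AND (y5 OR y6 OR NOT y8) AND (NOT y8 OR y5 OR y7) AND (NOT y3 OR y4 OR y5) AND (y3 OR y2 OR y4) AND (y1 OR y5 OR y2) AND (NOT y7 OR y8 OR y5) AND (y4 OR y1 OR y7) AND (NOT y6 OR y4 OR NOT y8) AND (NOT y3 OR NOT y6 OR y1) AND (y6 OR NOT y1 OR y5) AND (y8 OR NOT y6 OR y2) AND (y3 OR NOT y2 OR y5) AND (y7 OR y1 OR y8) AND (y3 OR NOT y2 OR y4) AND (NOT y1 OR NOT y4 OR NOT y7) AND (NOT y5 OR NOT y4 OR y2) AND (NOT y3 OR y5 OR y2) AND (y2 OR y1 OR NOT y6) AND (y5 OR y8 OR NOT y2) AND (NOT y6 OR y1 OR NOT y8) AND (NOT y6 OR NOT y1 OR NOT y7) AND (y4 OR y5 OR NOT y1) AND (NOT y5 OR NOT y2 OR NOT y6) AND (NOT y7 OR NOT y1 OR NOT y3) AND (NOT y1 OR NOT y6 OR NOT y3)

Branch on y2: set y2 = false.
Branch on y1: set y1 = true.
Branch on y8: set y8 = true.
Unit clause (NOT y4) forces y4 = false.
Unit clause (NOT y7) forces y7 = false.
Unit clause (y5) forces y5 = true.
Unit clause (y3) forces y3 = true.
Unit clause (NOT y6) forces y6 = false.
Every clause now holds.

y1: true, y2: false, y3: true, y4: false, y5: true, y6: false, y7: false, y8: true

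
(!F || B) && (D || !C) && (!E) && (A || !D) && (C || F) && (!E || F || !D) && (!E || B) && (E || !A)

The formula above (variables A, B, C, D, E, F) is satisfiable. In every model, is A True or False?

False

Suppose A = true.
(!E) alone gives E = false.
But (E) is also a unit clause — contradiction.
So every satisfying assignment has A = False.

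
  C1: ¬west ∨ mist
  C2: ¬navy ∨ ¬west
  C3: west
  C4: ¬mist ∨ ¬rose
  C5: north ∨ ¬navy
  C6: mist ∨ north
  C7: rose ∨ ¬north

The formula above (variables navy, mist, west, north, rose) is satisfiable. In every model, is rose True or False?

False

Suppose rose = True.
Unit clause (west) forces west = True.
Unit clause (mist) forces mist = True.
Now (¬mist) is unsatisfied and unit — conflict.
So every satisfying assignment has rose = False.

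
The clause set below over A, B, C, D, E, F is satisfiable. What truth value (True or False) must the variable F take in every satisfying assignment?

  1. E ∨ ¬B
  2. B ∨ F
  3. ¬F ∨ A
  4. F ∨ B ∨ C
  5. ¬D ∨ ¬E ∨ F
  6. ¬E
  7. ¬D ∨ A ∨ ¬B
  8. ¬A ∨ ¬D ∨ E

Suppose F = False.
Unit clause (B) forces B = True.
Unit clause (E) forces E = True.
Now (¬E) is unsatisfied and unit — conflict.
So every satisfying assignment has F = True.

True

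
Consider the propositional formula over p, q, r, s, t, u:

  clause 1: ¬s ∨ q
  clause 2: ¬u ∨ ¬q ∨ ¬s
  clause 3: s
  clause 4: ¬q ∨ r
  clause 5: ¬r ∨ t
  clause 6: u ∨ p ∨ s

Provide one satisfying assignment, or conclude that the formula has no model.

From the singleton clause (s), s = True.
From the singleton clause (q), q = True.
From the singleton clause (¬u), u = False.
From the singleton clause (r), r = True.
From the singleton clause (t), t = True.
No clause remains; p is free.

p=False; q=True; r=True; s=True; t=True; u=False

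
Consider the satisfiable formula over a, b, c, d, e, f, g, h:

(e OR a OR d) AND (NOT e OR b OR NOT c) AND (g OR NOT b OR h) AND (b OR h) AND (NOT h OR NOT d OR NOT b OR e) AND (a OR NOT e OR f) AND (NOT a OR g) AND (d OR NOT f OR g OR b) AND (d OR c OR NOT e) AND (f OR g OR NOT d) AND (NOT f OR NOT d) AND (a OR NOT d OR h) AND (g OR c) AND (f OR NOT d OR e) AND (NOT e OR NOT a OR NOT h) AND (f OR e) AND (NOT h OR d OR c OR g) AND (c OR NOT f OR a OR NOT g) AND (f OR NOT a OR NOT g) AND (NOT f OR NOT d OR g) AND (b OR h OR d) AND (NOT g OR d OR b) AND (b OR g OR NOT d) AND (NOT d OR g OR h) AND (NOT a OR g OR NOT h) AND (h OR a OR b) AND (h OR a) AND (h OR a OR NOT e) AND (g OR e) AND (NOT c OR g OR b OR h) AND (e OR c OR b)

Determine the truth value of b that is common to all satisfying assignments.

Suppose b = false.
The clause (h) is unit, so h = true.
Suppose e = false.
The clause (f) is unit, so f = true.
The clause (NOT d) is unit, so d = false.
The clause (a) is unit, so a = true.
The clause (g) is unit, so g = true.
But (NOT g) is also a unit clause — contradiction.
Undo e and try e = true.
The clause (NOT c) is unit, so c = false.
The clause (d) is unit, so d = true.
The clause (NOT f) is unit, so f = false.
The clause (a) is unit, so a = true.
But (NOT a) is also a unit clause — contradiction.
Either choice for e ends in contradiction.
So every satisfying assignment has b = True.

True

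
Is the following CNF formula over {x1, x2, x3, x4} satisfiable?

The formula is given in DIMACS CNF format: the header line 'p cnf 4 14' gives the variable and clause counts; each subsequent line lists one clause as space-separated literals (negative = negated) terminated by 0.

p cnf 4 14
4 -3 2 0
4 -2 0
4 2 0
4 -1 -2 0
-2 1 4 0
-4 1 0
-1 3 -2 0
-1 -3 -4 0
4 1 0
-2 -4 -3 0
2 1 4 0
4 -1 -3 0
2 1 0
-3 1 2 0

Yes, satisfiable

Suppose x4 = True.
Unit clause (x1) forces x1 = True.
Unit clause (¬x3) forces x3 = False.
Unit clause (¬x2) forces x2 = False.
Every clause now holds.
A satisfying assignment: x1=True, x2=False, x3=False, x4=True.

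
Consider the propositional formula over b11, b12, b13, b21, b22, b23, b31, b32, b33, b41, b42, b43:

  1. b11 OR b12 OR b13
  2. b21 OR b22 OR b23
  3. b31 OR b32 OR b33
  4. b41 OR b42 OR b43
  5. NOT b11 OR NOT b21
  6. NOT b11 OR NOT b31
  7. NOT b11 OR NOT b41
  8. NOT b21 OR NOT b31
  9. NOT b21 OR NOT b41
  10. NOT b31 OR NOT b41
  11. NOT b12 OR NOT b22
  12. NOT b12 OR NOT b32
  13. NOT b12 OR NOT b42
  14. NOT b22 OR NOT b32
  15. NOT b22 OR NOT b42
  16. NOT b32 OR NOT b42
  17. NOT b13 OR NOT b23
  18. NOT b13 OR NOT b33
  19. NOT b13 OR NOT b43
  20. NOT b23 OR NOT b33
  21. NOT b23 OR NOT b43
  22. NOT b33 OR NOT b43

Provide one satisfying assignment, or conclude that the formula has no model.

Case b11 = false:
Case b12 = true:
Unit clause (NOT b22) forces b22 = false.
Unit clause (NOT b32) forces b32 = false.
Unit clause (NOT b42) forces b42 = false.
Case b21 = true:
Unit clause (NOT b31) forces b31 = false.
Unit clause (b33) forces b33 = true.
Unit clause (NOT b41) forces b41 = false.
Unit clause (b43) forces b43 = true.
Now (NOT b43) is unsatisfied and unit — conflict.
That branch fails; take b21 = false instead.
Unit clause (b23) forces b23 = true.
Unit clause (NOT b13) forces b13 = false.
Unit clause (NOT b33) forces b33 = false.
Unit clause (b31) forces b31 = true.
Unit clause (NOT b41) forces b41 = false.
Unit clause (b43) forces b43 = true.
Now (NOT b43) is unsatisfied and unit — conflict.
Either choice for b21 ends in contradiction.
That branch fails; take b12 = false instead.
Unit clause (b13) forces b13 = true.
Unit clause (NOT b23) forces b23 = false.
Unit clause (NOT b33) forces b33 = false.
Unit clause (NOT b43) forces b43 = false.
Case b21 = true:
Unit clause (NOT b31) forces b31 = false.
Unit clause (b32) forces b32 = true.
Unit clause (NOT b41) forces b41 = false.
Unit clause (b42) forces b42 = true.
Now (NOT b42) is unsatisfied and unit — conflict.
That branch fails; take b21 = false instead.
Unit clause (b22) forces b22 = true.
Unit clause (NOT b32) forces b32 = false.
Unit clause (b31) forces b31 = true.
Unit clause (NOT b41) forces b41 = false.
Unit clause (b42) forces b42 = true.
Now (NOT b42) is unsatisfied and unit — conflict.
Either choice for b21 ends in contradiction.
Either choice for b12 ends in contradiction.
That branch fails; take b11 = true instead.
Unit clause (NOT b21) forces b21 = false.
Unit clause (NOT b31) forces b31 = false.
Unit clause (NOT b41) forces b41 = false.
Case b22 = true:
Unit clause (NOT b12) forces b12 = false.
Unit clause (NOT b32) forces b32 = false.
Unit clause (b33) forces b33 = true.
Unit clause (NOT b42) forces b42 = false.
Unit clause (b43) forces b43 = true.
Now (NOT b43) is unsatisfied and unit — conflict.
That branch fails; take b22 = false instead.
Unit clause (b23) forces b23 = true.
Unit clause (NOT b13) forces b13 = false.
Unit clause (NOT b33) forces b33 = false.
Unit clause (b32) forces b32 = true.
Unit clause (NOT b12) forces b12 = false.
Unit clause (NOT b42) forces b42 = false.
Unit clause (b43) forces b43 = true.
Now (NOT b43) is unsatisfied and unit — conflict.
Either choice for b22 ends in contradiction.
Either choice for b11 ends in contradiction.

UNSATISFIABLE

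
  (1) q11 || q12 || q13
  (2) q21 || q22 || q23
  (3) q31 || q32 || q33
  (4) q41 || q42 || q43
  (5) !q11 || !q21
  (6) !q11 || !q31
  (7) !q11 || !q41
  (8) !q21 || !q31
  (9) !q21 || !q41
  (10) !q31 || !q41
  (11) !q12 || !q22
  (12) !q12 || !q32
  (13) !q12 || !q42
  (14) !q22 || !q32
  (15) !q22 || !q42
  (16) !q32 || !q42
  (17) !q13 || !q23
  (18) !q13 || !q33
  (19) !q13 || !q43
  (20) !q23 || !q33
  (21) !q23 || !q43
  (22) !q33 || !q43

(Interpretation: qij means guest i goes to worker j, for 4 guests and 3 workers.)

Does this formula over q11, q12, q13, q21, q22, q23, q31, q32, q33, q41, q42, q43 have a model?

Branch on q11: set q11 = false.
Branch on q12: set q12 = true.
Unit clause (!q22) forces q22 = false.
Unit clause (!q32) forces q32 = false.
Unit clause (!q42) forces q42 = false.
Branch on q21: set q21 = true.
Unit clause (!q31) forces q31 = false.
Unit clause (q33) forces q33 = true.
Unit clause (!q41) forces q41 = false.
Unit clause (q43) forces q43 = true.
That conflicts with the unit clause (!q43).
Backtrack on q21: now try q21 = false.
Unit clause (q23) forces q23 = true.
Unit clause (!q13) forces q13 = false.
Unit clause (!q33) forces q33 = false.
Unit clause (q31) forces q31 = true.
Unit clause (!q41) forces q41 = false.
Unit clause (q43) forces q43 = true.
That conflicts with the unit clause (!q43).
Either choice for q21 ends in contradiction.
Backtrack on q12: now try q12 = false.
Unit clause (q13) forces q13 = true.
Unit clause (!q23) forces q23 = false.
Unit clause (!q33) forces q33 = false.
Unit clause (!q43) forces q43 = false.
Branch on q21: set q21 = true.
Unit clause (!q31) forces q31 = false.
Unit clause (q32) forces q32 = true.
Unit clause (!q41) forces q41 = false.
Unit clause (q42) forces q42 = true.
That conflicts with the unit clause (!q42).
Backtrack on q21: now try q21 = false.
Unit clause (q22) forces q22 = true.
Unit clause (!q32) forces q32 = false.
Unit clause (q31) forces q31 = true.
Unit clause (!q41) forces q41 = false.
Unit clause (q42) forces q42 = true.
That conflicts with the unit clause (!q42).
Either choice for q21 ends in contradiction.
Either choice for q12 ends in contradiction.
Backtrack on q11: now try q11 = true.
Unit clause (!q21) forces q21 = false.
Unit clause (!q31) forces q31 = false.
Unit clause (!q41) forces q41 = false.
Branch on q22: set q22 = true.
Unit clause (!q12) forces q12 = false.
Unit clause (!q32) forces q32 = false.
Unit clause (q33) forces q33 = true.
Unit clause (!q42) forces q42 = false.
Unit clause (q43) forces q43 = true.
That conflicts with the unit clause (!q43).
Backtrack on q22: now try q22 = false.
Unit clause (q23) forces q23 = true.
Unit clause (!q13) forces q13 = false.
Unit clause (!q33) forces q33 = false.
Unit clause (q32) forces q32 = true.
Unit clause (!q12) forces q12 = false.
Unit clause (!q42) forces q42 = false.
Unit clause (q43) forces q43 = true.
That conflicts with the unit clause (!q43).
Either choice for q22 ends in contradiction.
Either choice for q11 ends in contradiction.
No assignment satisfies every clause.

Unsatisfiable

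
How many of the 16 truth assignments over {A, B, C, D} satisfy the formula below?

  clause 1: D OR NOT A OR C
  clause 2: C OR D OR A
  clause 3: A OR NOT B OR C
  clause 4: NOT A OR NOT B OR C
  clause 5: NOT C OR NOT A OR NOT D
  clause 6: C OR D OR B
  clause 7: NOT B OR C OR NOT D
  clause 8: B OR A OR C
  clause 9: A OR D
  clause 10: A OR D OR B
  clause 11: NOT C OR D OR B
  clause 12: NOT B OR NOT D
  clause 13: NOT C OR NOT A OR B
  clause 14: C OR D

3

There are 2^4 = 16 truth assignments over (A, B, C, D).
Check each against the 14 clauses (columns in the order A, B, C, D):
  F F F F  ✗ fails (C OR D OR A)
  F F F T  ✗ fails (B OR A OR C)
  F F T F  ✗ fails (A OR D)
  F F T T  ✓ satisfies all
  F T F F  ✗ fails (C OR D OR A)
  F T F T  ✗ fails (A OR NOT B OR C)
  F T T F  ✗ fails (A OR D)
  F T T T  ✗ fails (NOT B OR NOT D)
  T F F F  ✗ fails (D OR NOT A OR C)
  T F F T  ✓ satisfies all
  T F T F  ✗ fails (NOT C OR D OR B)
  T F T T  ✗ fails (NOT C OR NOT A OR NOT D)
  T T F F  ✗ fails (D OR NOT A OR C)
  T T F T  ✗ fails (NOT A OR NOT B OR C)
  T T T F  ✓ satisfies all
  T T T T  ✗ fails (NOT C OR NOT A OR NOT D)
3 of the 16 rows are models.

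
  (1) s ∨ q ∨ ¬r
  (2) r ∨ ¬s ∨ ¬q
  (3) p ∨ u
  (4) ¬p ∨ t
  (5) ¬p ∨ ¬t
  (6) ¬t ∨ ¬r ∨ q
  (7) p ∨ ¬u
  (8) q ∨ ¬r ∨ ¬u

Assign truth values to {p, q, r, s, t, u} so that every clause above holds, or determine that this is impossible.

Branch on p: set p = True.
The clause (t) is unit, so t = True.
That conflicts with the unit clause (¬t).
So p must be the other value — set p = False.
The clause (u) is unit, so u = True.
That conflicts with the unit clause (¬u).
Neither p = True nor p = False works.

UNSATISFIABLE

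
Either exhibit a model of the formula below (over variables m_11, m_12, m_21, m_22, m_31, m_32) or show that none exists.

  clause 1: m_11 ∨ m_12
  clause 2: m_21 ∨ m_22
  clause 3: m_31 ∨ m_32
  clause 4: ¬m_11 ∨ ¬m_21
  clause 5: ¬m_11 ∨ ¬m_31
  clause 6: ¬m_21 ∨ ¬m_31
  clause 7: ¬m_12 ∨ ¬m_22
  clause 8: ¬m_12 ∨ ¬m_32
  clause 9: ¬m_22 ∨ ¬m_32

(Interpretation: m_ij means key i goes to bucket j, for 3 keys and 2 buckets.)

Case m_11 = True:
(¬m_21) alone gives m_21 = False.
(m_22) alone gives m_22 = True.
(¬m_31) alone gives m_31 = False.
(m_32) alone gives m_32 = True.
But (¬m_32) is also a unit clause — contradiction.
So m_11 must be the other value — set m_11 = False.
(m_12) alone gives m_12 = True.
(¬m_22) alone gives m_22 = False.
(m_21) alone gives m_21 = True.
(¬m_31) alone gives m_31 = False.
(m_32) alone gives m_32 = True.
But (¬m_32) is also a unit clause — contradiction.
Either choice for m_11 ends in contradiction.

UNSATISFIABLE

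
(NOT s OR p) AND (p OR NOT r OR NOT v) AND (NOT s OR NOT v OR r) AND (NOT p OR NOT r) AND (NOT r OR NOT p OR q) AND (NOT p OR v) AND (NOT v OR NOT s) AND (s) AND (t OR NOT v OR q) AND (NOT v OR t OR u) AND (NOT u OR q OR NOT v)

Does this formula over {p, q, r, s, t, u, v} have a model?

The clause (s) is unit, so s = true.
The clause (p) is unit, so p = true.
The clause (NOT r) is unit, so r = false.
The clause (NOT v) is unit, so v = false.
That conflicts with the unit clause (v).
No assignment satisfies every clause.

No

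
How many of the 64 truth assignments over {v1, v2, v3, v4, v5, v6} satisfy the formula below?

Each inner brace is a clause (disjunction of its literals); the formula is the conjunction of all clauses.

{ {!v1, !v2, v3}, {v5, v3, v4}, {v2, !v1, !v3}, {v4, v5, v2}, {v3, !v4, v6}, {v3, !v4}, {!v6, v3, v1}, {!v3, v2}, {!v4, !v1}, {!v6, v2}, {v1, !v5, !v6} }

13

There are 2^6 = 64 truth assignments over (v1, v2, v3, v4, v5, v6).
Split on v5. With v5 = true, the clauses containing v5 are satisfied and !v5 drops from the rest; 7 of the 2^5 = 32 assignments to the other variables satisfy what remains.
With v5 = false, by the same count on the reduced clause set, 6 assignments work.
Total: 7 + 6 = 13.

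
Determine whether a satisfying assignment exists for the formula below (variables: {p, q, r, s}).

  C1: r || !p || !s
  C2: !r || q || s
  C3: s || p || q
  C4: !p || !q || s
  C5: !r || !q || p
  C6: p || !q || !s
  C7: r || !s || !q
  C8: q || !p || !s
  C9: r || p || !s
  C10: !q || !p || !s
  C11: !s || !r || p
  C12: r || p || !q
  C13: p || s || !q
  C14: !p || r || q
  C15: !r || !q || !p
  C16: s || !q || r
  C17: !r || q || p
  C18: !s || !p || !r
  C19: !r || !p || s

Branch on r: set r = true.
Branch on q: set q = true.
From the singleton clause (p), p = true.
Now (!p) is unsatisfied and unit — conflict.
Undo q and try q = false.
From the singleton clause (s), s = true.
From the singleton clause (!p), p = false.
Now (p) is unsatisfied and unit — conflict.
Both values of q lead to a conflict.
Undo r and try r = false.
Branch on p: set p = false.
From the singleton clause (!s), s = false.
From the singleton clause (q), q = true.
Now (!q) is unsatisfied and unit — conflict.
Undo p and try p = true.
From the singleton clause (!s), s = false.
From the singleton clause (!q), q = false.
Now (q) is unsatisfied and unit — conflict.
Both values of p lead to a conflict.
Both values of r lead to a conflict.
No assignment satisfies every clause.

No, unsatisfiable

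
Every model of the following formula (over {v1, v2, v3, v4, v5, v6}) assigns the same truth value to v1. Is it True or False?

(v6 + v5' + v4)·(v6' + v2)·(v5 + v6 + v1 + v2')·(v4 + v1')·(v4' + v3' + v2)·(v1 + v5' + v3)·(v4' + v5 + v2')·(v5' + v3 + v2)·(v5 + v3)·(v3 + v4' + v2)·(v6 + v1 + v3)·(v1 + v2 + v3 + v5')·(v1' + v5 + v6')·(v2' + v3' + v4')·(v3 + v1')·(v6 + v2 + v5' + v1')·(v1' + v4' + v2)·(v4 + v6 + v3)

Suppose v1 = 1.
(v4) alone gives v4 = 1.
(v3) alone gives v3 = 1.
(v2) alone gives v2 = 1.
That conflicts with the unit clause (v2').
So every satisfying assignment has v1 = False.

False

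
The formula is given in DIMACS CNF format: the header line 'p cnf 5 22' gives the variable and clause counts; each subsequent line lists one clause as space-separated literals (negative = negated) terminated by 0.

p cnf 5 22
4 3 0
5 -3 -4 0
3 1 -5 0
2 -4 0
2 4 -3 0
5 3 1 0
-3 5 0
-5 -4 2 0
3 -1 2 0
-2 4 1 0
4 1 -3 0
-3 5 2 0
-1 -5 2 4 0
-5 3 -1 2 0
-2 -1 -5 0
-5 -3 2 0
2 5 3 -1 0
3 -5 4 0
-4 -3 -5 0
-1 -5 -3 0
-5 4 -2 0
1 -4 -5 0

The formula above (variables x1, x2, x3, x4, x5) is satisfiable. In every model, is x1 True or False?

Suppose x1 = False.
Case x4 = True:
Unit clause (x2) forces x2 = True.
Unit clause (¬x5) forces x5 = False.
Unit clause (¬x3) forces x3 = False.
Now (x3) is unsatisfied and unit — conflict.
Backtrack on x4: now try x4 = False.
Unit clause (x3) forces x3 = True.
Now (¬x3) is unsatisfied and unit — conflict.
Either choice for x4 ends in contradiction.
So every satisfying assignment has x1 = True.

True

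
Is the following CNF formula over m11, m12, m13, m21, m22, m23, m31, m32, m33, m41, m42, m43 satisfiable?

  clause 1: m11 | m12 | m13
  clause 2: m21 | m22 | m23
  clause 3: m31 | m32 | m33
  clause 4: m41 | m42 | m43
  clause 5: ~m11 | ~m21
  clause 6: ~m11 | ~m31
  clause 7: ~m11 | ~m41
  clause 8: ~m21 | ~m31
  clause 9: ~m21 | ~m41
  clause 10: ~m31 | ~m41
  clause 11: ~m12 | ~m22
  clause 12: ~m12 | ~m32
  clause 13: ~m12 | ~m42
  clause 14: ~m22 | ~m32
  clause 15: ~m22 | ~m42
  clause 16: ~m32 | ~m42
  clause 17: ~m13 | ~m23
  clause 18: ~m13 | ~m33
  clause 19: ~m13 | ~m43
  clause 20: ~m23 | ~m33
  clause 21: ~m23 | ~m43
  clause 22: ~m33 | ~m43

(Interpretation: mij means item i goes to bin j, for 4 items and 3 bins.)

Branch on m11: set m11 = 0.
Branch on m12: set m12 = 1.
(~m22) alone gives m22 = 0.
(~m32) alone gives m32 = 0.
(~m42) alone gives m42 = 0.
Branch on m21: set m21 = 1.
(~m31) alone gives m31 = 0.
(m33) alone gives m33 = 1.
(~m41) alone gives m41 = 0.
(m43) alone gives m43 = 1.
But (~m43) is also a unit clause — contradiction.
That branch fails; take m21 = 0 instead.
(m23) alone gives m23 = 1.
(~m13) alone gives m13 = 0.
(~m33) alone gives m33 = 0.
(m31) alone gives m31 = 1.
(~m41) alone gives m41 = 0.
(m43) alone gives m43 = 1.
But (~m43) is also a unit clause — contradiction.
Both values of m21 lead to a conflict.
That branch fails; take m12 = 0 instead.
(m13) alone gives m13 = 1.
(~m23) alone gives m23 = 0.
(~m33) alone gives m33 = 0.
(~m43) alone gives m43 = 0.
Branch on m21: set m21 = 1.
(~m31) alone gives m31 = 0.
(m32) alone gives m32 = 1.
(~m41) alone gives m41 = 0.
(m42) alone gives m42 = 1.
But (~m42) is also a unit clause — contradiction.
That branch fails; take m21 = 0 instead.
(m22) alone gives m22 = 1.
(~m32) alone gives m32 = 0.
(m31) alone gives m31 = 1.
(~m41) alone gives m41 = 0.
(m42) alone gives m42 = 1.
But (~m42) is also a unit clause — contradiction.
Both values of m21 lead to a conflict.
Both values of m12 lead to a conflict.
That branch fails; take m11 = 1 instead.
(~m21) alone gives m21 = 0.
(~m31) alone gives m31 = 0.
(~m41) alone gives m41 = 0.
Branch on m22: set m22 = 1.
(~m12) alone gives m12 = 0.
(~m32) alone gives m32 = 0.
(m33) alone gives m33 = 1.
(~m42) alone gives m42 = 0.
(m43) alone gives m43 = 1.
But (~m43) is also a unit clause — contradiction.
That branch fails; take m22 = 0 instead.
(m23) alone gives m23 = 1.
(~m13) alone gives m13 = 0.
(~m33) alone gives m33 = 0.
(m32) alone gives m32 = 1.
(~m12) alone gives m12 = 0.
(~m42) alone gives m42 = 0.
(m43) alone gives m43 = 1.
But (~m43) is also a unit clause — contradiction.
Both values of m22 lead to a conflict.
Both values of m11 lead to a conflict.
No assignment satisfies every clause.

Unsatisfiable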